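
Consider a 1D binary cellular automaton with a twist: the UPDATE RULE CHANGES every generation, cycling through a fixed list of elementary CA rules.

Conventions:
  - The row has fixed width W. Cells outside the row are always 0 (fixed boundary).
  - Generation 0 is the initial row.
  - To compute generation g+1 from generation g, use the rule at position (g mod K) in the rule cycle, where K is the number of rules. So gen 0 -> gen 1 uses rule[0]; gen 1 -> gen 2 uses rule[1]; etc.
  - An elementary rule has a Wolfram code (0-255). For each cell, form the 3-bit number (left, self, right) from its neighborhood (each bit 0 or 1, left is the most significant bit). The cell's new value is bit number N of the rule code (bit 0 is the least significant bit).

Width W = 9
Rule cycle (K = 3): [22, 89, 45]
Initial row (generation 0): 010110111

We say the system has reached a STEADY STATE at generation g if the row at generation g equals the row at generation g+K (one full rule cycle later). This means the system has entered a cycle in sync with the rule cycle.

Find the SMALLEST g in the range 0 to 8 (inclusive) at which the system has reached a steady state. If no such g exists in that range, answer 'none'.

Answer: 1

Derivation:
Gen 0: 010110111
Gen 1 (rule 22): 110000000
Gen 2 (rule 89): 111111111
Gen 3 (rule 45): 100000000
Gen 4 (rule 22): 110000000
Gen 5 (rule 89): 111111111
Gen 6 (rule 45): 100000000
Gen 7 (rule 22): 110000000
Gen 8 (rule 89): 111111111
Gen 9 (rule 45): 100000000
Gen 10 (rule 22): 110000000
Gen 11 (rule 89): 111111111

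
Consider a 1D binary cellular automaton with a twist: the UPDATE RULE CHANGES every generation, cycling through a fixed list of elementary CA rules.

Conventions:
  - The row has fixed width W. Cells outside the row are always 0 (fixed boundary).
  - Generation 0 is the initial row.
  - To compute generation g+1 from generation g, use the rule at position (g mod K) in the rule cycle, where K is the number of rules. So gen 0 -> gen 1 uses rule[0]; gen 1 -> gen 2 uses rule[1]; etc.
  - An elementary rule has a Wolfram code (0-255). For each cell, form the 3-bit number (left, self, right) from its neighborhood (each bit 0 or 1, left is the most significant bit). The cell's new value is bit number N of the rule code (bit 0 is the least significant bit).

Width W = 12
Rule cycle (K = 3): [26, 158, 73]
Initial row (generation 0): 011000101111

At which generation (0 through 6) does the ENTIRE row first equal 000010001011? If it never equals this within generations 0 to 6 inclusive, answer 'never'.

Answer: never

Derivation:
Gen 0: 011000101111
Gen 1 (rule 26): 110101001000
Gen 2 (rule 158): 100101111100
Gen 3 (rule 73): 000001000101
Gen 4 (rule 26): 000010101000
Gen 5 (rule 158): 000110101100
Gen 6 (rule 73): 110110001101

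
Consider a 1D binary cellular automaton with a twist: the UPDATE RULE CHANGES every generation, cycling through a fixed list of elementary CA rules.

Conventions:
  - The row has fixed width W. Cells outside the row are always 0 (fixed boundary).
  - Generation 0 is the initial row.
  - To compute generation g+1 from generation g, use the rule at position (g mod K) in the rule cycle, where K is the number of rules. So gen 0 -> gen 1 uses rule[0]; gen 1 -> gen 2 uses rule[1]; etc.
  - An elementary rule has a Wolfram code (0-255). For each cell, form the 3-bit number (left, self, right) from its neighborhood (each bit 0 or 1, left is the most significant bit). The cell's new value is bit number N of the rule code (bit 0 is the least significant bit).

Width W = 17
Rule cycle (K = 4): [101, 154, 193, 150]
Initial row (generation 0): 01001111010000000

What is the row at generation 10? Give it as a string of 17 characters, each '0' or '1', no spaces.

Answer: 11111001001110110

Derivation:
Gen 0: 01001111010000000
Gen 1 (rule 101): 01000001110111111
Gen 2 (rule 154): 10100011100111110
Gen 3 (rule 193): 00001001100011110
Gen 4 (rule 150): 00011110010101101
Gen 5 (rule 101): 11000010011110111
Gen 6 (rule 154): 10100101111100110
Gen 7 (rule 193): 00000000111100010
Gen 8 (rule 150): 00000001011010111
Gen 9 (rule 101): 11111101101111001
Gen 10 (rule 154): 11111001001110110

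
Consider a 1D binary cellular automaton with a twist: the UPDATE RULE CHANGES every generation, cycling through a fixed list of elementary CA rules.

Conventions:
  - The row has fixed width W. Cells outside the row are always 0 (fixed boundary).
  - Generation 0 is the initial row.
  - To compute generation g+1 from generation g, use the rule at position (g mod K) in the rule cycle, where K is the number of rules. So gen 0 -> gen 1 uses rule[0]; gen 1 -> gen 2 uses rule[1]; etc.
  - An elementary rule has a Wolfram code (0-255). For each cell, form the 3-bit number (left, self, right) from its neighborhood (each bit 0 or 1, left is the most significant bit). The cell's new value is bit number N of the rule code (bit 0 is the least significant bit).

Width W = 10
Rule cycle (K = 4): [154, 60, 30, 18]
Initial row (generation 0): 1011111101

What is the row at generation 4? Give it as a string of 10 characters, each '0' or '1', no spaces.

Answer: 1000110001

Derivation:
Gen 0: 1011111101
Gen 1 (rule 154): 0011111000
Gen 2 (rule 60): 0010000100
Gen 3 (rule 30): 0111001110
Gen 4 (rule 18): 1000110001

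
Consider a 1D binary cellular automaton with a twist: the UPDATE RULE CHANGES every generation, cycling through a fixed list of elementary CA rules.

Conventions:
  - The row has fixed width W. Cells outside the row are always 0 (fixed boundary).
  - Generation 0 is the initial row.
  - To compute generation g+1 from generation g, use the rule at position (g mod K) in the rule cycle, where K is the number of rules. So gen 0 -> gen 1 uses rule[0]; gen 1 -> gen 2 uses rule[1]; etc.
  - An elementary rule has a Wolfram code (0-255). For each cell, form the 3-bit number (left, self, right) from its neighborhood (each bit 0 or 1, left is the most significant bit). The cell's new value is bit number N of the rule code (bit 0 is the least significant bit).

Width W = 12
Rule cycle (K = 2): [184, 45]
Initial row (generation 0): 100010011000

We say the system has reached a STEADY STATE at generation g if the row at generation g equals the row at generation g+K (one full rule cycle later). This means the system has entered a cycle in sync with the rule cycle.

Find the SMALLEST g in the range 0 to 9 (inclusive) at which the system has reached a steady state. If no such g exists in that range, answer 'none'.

Answer: none

Derivation:
Gen 0: 100010011000
Gen 1 (rule 184): 010001010100
Gen 2 (rule 45): 010101111101
Gen 3 (rule 184): 001011111010
Gen 4 (rule 45): 101110000110
Gen 5 (rule 184): 011101000101
Gen 6 (rule 45): 010011010111
Gen 7 (rule 184): 001010101110
Gen 8 (rule 45): 101111111000
Gen 9 (rule 184): 011111110100
Gen 10 (rule 45): 010000001101
Gen 11 (rule 184): 001000001010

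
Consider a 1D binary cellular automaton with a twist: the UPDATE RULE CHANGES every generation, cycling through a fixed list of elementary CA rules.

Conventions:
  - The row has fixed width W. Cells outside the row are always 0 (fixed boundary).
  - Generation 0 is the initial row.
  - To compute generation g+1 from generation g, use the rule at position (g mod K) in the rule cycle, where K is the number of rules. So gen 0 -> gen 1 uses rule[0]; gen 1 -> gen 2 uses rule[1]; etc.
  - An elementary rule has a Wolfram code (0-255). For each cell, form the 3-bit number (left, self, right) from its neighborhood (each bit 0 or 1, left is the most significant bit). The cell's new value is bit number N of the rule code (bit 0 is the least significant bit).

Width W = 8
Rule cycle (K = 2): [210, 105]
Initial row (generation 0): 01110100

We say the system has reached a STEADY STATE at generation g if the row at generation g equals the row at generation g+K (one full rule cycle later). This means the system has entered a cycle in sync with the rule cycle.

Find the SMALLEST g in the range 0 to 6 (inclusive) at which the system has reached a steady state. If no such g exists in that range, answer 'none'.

Gen 0: 01110100
Gen 1 (rule 210): 10110010
Gen 2 (rule 105): 01110000
Gen 3 (rule 210): 10111000
Gen 4 (rule 105): 01101011
Gen 5 (rule 210): 10100001
Gen 6 (rule 105): 01001100
Gen 7 (rule 210): 10110110
Gen 8 (rule 105): 01111110

Answer: none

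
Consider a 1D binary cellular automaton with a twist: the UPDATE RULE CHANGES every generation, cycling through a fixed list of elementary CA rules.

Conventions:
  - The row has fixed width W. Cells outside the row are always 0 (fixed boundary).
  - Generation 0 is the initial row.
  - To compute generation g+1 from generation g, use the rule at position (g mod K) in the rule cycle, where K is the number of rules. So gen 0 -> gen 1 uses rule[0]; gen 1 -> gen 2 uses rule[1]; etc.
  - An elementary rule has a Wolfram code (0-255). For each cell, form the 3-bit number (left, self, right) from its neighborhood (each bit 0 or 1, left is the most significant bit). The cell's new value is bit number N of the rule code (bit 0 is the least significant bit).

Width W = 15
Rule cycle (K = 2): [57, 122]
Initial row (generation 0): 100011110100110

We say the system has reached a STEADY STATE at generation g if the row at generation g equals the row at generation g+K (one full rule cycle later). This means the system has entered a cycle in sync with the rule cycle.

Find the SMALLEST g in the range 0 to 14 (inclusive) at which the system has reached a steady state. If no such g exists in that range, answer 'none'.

Gen 0: 100011110100110
Gen 1 (rule 57): 011010001010101
Gen 2 (rule 122): 111101010101010
Gen 3 (rule 57): 100010101010101
Gen 4 (rule 122): 010101010101010
Gen 5 (rule 57): 001010101010101
Gen 6 (rule 122): 010101010101010
Gen 7 (rule 57): 001010101010101
Gen 8 (rule 122): 010101010101010
Gen 9 (rule 57): 001010101010101
Gen 10 (rule 122): 010101010101010
Gen 11 (rule 57): 001010101010101
Gen 12 (rule 122): 010101010101010
Gen 13 (rule 57): 001010101010101
Gen 14 (rule 122): 010101010101010
Gen 15 (rule 57): 001010101010101
Gen 16 (rule 122): 010101010101010

Answer: 4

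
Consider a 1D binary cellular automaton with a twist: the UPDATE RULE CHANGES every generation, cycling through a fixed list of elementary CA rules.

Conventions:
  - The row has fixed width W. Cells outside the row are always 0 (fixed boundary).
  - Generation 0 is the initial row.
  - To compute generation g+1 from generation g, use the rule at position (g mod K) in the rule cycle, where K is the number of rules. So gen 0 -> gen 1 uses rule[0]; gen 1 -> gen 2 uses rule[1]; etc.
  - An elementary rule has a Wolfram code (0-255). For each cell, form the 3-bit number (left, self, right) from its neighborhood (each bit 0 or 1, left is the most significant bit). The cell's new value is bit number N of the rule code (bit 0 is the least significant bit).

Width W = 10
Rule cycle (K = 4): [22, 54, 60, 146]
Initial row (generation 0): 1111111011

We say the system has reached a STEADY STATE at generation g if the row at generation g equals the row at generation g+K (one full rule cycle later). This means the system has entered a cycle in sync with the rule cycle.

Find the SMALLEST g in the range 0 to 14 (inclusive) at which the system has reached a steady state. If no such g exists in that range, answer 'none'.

Gen 0: 1111111011
Gen 1 (rule 22): 0000000000
Gen 2 (rule 54): 0000000000
Gen 3 (rule 60): 0000000000
Gen 4 (rule 146): 0000000000
Gen 5 (rule 22): 0000000000
Gen 6 (rule 54): 0000000000
Gen 7 (rule 60): 0000000000
Gen 8 (rule 146): 0000000000
Gen 9 (rule 22): 0000000000
Gen 10 (rule 54): 0000000000
Gen 11 (rule 60): 0000000000
Gen 12 (rule 146): 0000000000
Gen 13 (rule 22): 0000000000
Gen 14 (rule 54): 0000000000
Gen 15 (rule 60): 0000000000
Gen 16 (rule 146): 0000000000
Gen 17 (rule 22): 0000000000
Gen 18 (rule 54): 0000000000

Answer: 1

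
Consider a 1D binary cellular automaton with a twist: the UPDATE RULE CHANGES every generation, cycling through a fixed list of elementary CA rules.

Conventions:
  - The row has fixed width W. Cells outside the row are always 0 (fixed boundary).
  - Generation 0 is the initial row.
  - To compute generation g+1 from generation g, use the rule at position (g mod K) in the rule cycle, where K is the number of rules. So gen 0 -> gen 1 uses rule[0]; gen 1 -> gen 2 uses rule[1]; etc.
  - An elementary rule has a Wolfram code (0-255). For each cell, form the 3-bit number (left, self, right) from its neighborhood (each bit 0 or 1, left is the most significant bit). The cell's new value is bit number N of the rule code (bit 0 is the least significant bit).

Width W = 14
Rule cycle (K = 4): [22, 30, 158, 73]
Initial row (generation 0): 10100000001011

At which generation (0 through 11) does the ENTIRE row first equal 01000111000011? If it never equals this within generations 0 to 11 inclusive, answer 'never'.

Answer: never

Derivation:
Gen 0: 10100000001011
Gen 1 (rule 22): 10110000011000
Gen 2 (rule 30): 10101000110100
Gen 3 (rule 158): 10101101100110
Gen 4 (rule 73): 00001101100110
Gen 5 (rule 22): 00010000011001
Gen 6 (rule 30): 00111000110111
Gen 7 (rule 158): 01110101100110
Gen 8 (rule 73): 01010001100110
Gen 9 (rule 22): 11011010011001
Gen 10 (rule 30): 10010011110111
Gen 11 (rule 158): 11111111100110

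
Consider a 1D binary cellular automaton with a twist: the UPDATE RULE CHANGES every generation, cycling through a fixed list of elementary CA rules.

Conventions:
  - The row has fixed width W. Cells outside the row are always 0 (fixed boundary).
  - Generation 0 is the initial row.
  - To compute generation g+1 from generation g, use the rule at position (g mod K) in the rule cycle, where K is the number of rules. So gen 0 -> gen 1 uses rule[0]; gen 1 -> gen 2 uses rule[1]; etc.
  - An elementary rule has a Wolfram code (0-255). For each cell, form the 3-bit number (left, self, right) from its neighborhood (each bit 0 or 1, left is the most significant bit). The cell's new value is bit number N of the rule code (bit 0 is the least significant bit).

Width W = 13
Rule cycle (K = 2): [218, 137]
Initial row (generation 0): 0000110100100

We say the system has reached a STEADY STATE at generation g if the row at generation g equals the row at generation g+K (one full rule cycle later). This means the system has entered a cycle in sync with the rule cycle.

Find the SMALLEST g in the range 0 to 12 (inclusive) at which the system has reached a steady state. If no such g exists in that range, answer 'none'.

Answer: 9

Derivation:
Gen 0: 0000110100100
Gen 1 (rule 218): 0001110011010
Gen 2 (rule 137): 1101100010000
Gen 3 (rule 218): 1101110101000
Gen 4 (rule 137): 1001100000011
Gen 5 (rule 218): 0111110000111
Gen 6 (rule 137): 0111100110110
Gen 7 (rule 218): 1111111110111
Gen 8 (rule 137): 1111111100110
Gen 9 (rule 218): 1111111111111
Gen 10 (rule 137): 1111111111110
Gen 11 (rule 218): 1111111111111
Gen 12 (rule 137): 1111111111110
Gen 13 (rule 218): 1111111111111
Gen 14 (rule 137): 1111111111110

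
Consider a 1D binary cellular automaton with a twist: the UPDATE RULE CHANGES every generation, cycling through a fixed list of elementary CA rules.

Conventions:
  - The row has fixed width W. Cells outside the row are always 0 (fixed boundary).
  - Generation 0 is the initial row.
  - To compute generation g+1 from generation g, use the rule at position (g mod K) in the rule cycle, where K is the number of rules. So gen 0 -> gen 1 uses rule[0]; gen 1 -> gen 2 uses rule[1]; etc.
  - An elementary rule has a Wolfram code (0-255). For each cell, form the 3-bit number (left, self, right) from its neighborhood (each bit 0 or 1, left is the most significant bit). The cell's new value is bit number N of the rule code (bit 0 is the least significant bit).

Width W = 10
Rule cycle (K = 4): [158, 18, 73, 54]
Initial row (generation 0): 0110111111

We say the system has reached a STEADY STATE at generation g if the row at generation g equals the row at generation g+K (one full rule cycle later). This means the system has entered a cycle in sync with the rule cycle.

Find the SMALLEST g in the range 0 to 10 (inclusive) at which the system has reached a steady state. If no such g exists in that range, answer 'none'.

Answer: 6

Derivation:
Gen 0: 0110111111
Gen 1 (rule 158): 1100111110
Gen 2 (rule 18): 0011000001
Gen 3 (rule 73): 1011011100
Gen 4 (rule 54): 1100100010
Gen 5 (rule 158): 1011110111
Gen 6 (rule 18): 0000000000
Gen 7 (rule 73): 1111111111
Gen 8 (rule 54): 0000000000
Gen 9 (rule 158): 0000000000
Gen 10 (rule 18): 0000000000
Gen 11 (rule 73): 1111111111
Gen 12 (rule 54): 0000000000
Gen 13 (rule 158): 0000000000
Gen 14 (rule 18): 0000000000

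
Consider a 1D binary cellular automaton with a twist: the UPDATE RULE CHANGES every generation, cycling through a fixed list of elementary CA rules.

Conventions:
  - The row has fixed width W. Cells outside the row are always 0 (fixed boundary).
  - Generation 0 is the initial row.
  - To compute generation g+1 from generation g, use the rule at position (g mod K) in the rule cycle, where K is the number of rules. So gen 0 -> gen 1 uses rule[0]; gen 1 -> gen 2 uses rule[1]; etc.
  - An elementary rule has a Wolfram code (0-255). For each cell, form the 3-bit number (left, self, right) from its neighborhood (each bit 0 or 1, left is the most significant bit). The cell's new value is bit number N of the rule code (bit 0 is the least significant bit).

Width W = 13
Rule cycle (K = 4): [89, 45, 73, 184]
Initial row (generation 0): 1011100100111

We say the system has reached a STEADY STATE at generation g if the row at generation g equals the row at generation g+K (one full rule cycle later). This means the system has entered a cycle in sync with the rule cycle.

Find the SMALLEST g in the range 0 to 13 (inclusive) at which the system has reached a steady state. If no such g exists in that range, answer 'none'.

Gen 0: 1011100100111
Gen 1 (rule 89): 0010110010101
Gen 2 (rule 45): 1011100011111
Gen 3 (rule 73): 0010101010001
Gen 4 (rule 184): 0001010101000
Gen 5 (rule 89): 1100000000111
Gen 6 (rule 45): 1001111110100
Gen 7 (rule 73): 0001000010001
Gen 8 (rule 184): 0000100001000
Gen 9 (rule 89): 1110011100111
Gen 10 (rule 45): 1000010000100
Gen 11 (rule 73): 0011000110001
Gen 12 (rule 184): 0010100101000
Gen 13 (rule 89): 1000010000111
Gen 14 (rule 45): 1011010110100
Gen 15 (rule 73): 0011000110001
Gen 16 (rule 184): 0010100101000
Gen 17 (rule 89): 1000010000111

Answer: 11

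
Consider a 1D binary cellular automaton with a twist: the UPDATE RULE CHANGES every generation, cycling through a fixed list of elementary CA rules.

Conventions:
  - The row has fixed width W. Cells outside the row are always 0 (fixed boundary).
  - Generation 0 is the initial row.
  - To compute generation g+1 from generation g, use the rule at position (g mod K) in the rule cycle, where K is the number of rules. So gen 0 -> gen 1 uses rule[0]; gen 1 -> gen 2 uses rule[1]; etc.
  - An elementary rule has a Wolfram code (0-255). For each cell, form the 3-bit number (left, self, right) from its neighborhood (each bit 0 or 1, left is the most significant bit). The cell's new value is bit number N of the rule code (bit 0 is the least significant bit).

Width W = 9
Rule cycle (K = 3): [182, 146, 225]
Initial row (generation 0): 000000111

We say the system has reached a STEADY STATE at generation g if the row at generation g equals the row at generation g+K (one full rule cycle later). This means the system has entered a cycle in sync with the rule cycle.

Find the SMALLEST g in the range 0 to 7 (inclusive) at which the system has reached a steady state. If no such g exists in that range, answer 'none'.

Gen 0: 000000111
Gen 1 (rule 182): 000001010
Gen 2 (rule 146): 000010001
Gen 3 (rule 225): 111000100
Gen 4 (rule 182): 010101110
Gen 5 (rule 146): 100000101
Gen 6 (rule 225): 001110010
Gen 7 (rule 182): 010101111
Gen 8 (rule 146): 100000110
Gen 9 (rule 225): 001110010
Gen 10 (rule 182): 010101111

Answer: 6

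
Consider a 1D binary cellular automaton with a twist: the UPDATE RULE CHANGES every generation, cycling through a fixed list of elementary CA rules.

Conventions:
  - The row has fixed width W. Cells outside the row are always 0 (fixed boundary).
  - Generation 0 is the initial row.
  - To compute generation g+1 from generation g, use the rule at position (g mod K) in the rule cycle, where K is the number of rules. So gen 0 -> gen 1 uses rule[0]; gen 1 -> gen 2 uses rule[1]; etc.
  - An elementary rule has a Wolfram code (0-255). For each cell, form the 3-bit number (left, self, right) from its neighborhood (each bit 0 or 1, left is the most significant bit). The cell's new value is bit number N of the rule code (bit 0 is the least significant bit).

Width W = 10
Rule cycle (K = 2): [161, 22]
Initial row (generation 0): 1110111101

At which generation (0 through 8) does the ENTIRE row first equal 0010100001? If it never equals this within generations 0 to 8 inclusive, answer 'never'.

Answer: never

Derivation:
Gen 0: 1110111101
Gen 1 (rule 161): 0101011010
Gen 2 (rule 22): 1101000011
Gen 3 (rule 161): 0010011000
Gen 4 (rule 22): 0111100100
Gen 5 (rule 161): 0011000001
Gen 6 (rule 22): 0100100011
Gen 7 (rule 161): 0000001000
Gen 8 (rule 22): 0000011100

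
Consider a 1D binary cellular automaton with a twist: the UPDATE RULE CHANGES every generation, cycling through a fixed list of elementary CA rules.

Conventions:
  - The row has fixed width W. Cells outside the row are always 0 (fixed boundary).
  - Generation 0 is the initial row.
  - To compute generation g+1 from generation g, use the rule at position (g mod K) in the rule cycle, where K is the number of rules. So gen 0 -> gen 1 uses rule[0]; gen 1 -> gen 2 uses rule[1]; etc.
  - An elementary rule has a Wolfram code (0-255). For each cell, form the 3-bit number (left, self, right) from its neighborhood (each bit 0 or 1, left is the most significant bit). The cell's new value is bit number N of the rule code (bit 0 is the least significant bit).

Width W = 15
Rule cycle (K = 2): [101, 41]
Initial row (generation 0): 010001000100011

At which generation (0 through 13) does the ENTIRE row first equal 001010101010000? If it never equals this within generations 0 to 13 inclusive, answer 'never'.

Gen 0: 010001000100011
Gen 1 (rule 101): 010101010101001
Gen 2 (rule 41): 001010101010000
Gen 3 (rule 101): 101111111110111
Gen 4 (rule 41): 011000000001100
Gen 5 (rule 101): 001011111100101
Gen 6 (rule 41): 100110000000010
Gen 7 (rule 101): 100010111111010
Gen 8 (rule 41): 001001100000100
Gen 9 (rule 101): 101000101110101
Gen 10 (rule 41): 010010011001010
Gen 11 (rule 101): 010010001001110
Gen 12 (rule 41): 000000100001000
Gen 13 (rule 101): 111110101101011

Answer: 2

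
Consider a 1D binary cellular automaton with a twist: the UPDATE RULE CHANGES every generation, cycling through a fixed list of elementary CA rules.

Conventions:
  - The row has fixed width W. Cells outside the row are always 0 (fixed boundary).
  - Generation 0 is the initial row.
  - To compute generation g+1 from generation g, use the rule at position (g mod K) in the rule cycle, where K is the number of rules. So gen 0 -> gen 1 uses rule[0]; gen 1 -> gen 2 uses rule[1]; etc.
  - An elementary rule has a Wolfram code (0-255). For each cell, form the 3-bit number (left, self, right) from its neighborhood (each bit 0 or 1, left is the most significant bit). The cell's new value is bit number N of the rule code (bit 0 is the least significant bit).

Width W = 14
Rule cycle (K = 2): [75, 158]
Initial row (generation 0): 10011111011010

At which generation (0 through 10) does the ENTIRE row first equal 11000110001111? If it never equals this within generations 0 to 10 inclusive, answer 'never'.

Gen 0: 10011111011010
Gen 1 (rule 75): 00110001011000
Gen 2 (rule 158): 01101011010100
Gen 3 (rule 75): 11100011000001
Gen 4 (rule 158): 11010110100011
Gen 5 (rule 75): 11000110001111
Gen 6 (rule 158): 10101101011110
Gen 7 (rule 75): 00001100010010
Gen 8 (rule 158): 00011010111111
Gen 9 (rule 75): 11111000100001
Gen 10 (rule 158): 11110101110011

Answer: 5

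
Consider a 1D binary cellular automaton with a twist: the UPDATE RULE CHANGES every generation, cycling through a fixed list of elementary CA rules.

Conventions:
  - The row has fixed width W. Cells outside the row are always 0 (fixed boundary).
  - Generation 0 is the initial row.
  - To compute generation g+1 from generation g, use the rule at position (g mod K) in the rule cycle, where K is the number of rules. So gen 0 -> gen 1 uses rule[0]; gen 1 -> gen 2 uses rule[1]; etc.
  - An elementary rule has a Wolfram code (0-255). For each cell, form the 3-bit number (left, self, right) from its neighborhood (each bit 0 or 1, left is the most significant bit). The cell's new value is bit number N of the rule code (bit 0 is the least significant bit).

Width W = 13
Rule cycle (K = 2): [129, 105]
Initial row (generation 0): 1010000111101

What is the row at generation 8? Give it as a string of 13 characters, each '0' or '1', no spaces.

Gen 0: 1010000111101
Gen 1 (rule 129): 0000110011000
Gen 2 (rule 105): 1110110011011
Gen 3 (rule 129): 0100000000000
Gen 4 (rule 105): 0001111111111
Gen 5 (rule 129): 1100111111110
Gen 6 (rule 105): 1100100000010
Gen 7 (rule 129): 0000001111000
Gen 8 (rule 105): 1111101001011

Answer: 1111101001011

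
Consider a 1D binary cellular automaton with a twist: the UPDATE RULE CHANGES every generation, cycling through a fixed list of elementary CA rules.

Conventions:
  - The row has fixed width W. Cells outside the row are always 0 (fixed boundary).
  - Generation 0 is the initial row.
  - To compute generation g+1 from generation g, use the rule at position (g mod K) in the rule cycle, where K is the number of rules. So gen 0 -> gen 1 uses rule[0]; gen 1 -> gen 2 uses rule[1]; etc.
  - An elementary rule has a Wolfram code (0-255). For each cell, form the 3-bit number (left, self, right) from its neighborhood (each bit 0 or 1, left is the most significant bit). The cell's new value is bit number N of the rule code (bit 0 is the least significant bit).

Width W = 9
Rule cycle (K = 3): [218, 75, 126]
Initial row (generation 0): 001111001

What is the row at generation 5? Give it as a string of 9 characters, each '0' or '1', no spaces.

Gen 0: 001111001
Gen 1 (rule 218): 011111110
Gen 2 (rule 75): 110000010
Gen 3 (rule 126): 111000111
Gen 4 (rule 218): 111101111
Gen 5 (rule 75): 100101001

Answer: 100101001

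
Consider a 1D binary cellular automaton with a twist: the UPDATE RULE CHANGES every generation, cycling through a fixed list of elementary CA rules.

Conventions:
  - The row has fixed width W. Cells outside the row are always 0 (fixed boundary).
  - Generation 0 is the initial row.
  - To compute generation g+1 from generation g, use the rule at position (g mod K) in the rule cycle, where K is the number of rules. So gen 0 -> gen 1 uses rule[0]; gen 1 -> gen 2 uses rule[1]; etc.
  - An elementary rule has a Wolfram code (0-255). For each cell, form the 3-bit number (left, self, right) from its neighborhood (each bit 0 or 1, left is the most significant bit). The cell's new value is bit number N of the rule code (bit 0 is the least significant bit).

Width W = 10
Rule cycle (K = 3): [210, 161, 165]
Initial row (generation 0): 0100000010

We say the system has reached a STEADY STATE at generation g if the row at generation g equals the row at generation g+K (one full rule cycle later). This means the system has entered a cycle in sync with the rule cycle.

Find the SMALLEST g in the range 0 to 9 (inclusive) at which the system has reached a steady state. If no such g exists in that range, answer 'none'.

Answer: 0

Derivation:
Gen 0: 0100000010
Gen 1 (rule 210): 1010000101
Gen 2 (rule 161): 0100110010
Gen 3 (rule 165): 0100000010
Gen 4 (rule 210): 1010000101
Gen 5 (rule 161): 0100110010
Gen 6 (rule 165): 0100000010
Gen 7 (rule 210): 1010000101
Gen 8 (rule 161): 0100110010
Gen 9 (rule 165): 0100000010
Gen 10 (rule 210): 1010000101
Gen 11 (rule 161): 0100110010
Gen 12 (rule 165): 0100000010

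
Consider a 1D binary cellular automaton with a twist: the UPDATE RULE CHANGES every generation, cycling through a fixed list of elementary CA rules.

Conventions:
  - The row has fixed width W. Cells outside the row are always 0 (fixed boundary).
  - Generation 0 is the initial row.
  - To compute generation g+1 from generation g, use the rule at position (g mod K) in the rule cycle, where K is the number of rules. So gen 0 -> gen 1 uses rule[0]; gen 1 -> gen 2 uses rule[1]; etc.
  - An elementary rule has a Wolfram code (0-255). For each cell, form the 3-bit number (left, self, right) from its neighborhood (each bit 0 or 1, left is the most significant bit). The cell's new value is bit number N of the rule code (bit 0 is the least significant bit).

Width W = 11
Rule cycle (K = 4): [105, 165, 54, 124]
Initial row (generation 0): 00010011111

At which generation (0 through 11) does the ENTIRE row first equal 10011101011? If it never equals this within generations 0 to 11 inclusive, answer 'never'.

Answer: 9

Derivation:
Gen 0: 00010011111
Gen 1 (rule 105): 11000010001
Gen 2 (rule 165): 00011010101
Gen 3 (rule 54): 00100111111
Gen 4 (rule 124): 00110100001
Gen 5 (rule 105): 10111001100
Gen 6 (rule 165): 11010000001
Gen 7 (rule 54): 00111000011
Gen 8 (rule 124): 00101100011
Gen 9 (rule 105): 10011101011
Gen 10 (rule 165): 10001011100
Gen 11 (rule 54): 11011100010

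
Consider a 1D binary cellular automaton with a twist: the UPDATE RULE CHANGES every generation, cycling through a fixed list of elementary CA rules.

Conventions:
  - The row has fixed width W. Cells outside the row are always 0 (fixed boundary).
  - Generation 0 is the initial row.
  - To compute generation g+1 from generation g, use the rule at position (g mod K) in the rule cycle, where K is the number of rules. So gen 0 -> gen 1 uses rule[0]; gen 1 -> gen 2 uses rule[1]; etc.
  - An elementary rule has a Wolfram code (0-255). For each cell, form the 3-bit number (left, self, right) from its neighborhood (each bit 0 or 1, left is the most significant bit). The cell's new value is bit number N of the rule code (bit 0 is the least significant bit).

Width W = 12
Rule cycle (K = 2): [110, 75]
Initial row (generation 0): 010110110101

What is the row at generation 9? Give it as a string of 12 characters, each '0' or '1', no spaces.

Answer: 011111100100

Derivation:
Gen 0: 010110110101
Gen 1 (rule 110): 111111111111
Gen 2 (rule 75): 100000000001
Gen 3 (rule 110): 100000000011
Gen 4 (rule 75): 001111111111
Gen 5 (rule 110): 011000000001
Gen 6 (rule 75): 111011111110
Gen 7 (rule 110): 101110000010
Gen 8 (rule 75): 001010111100
Gen 9 (rule 110): 011111100100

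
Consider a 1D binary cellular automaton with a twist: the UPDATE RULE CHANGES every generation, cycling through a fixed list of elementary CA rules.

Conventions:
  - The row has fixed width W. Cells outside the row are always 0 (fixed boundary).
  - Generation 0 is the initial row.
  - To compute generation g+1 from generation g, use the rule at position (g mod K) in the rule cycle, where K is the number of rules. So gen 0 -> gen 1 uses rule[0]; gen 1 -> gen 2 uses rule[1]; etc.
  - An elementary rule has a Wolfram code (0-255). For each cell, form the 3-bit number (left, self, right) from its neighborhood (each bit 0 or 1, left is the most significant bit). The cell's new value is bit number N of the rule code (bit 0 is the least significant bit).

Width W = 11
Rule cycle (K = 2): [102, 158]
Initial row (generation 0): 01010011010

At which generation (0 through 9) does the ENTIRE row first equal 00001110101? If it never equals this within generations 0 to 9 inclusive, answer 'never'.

Gen 0: 01010011010
Gen 1 (rule 102): 11110101110
Gen 2 (rule 158): 11100101101
Gen 3 (rule 102): 00101110111
Gen 4 (rule 158): 01101100110
Gen 5 (rule 102): 10110101010
Gen 6 (rule 158): 10100101011
Gen 7 (rule 102): 11101111101
Gen 8 (rule 158): 11001111001
Gen 9 (rule 102): 01010001011

Answer: never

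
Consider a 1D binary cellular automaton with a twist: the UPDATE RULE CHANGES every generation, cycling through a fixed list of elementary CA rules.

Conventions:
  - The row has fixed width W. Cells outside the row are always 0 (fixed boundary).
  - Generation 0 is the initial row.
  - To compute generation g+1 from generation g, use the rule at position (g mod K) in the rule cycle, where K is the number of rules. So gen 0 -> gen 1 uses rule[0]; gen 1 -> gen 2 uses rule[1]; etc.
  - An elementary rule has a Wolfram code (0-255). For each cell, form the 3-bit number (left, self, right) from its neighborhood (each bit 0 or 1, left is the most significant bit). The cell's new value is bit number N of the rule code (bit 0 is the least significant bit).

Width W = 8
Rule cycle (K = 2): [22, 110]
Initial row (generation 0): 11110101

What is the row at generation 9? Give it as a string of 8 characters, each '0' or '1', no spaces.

Answer: 00010010

Derivation:
Gen 0: 11110101
Gen 1 (rule 22): 00000101
Gen 2 (rule 110): 00001111
Gen 3 (rule 22): 00010000
Gen 4 (rule 110): 00110000
Gen 5 (rule 22): 01001000
Gen 6 (rule 110): 11011000
Gen 7 (rule 22): 00000100
Gen 8 (rule 110): 00001100
Gen 9 (rule 22): 00010010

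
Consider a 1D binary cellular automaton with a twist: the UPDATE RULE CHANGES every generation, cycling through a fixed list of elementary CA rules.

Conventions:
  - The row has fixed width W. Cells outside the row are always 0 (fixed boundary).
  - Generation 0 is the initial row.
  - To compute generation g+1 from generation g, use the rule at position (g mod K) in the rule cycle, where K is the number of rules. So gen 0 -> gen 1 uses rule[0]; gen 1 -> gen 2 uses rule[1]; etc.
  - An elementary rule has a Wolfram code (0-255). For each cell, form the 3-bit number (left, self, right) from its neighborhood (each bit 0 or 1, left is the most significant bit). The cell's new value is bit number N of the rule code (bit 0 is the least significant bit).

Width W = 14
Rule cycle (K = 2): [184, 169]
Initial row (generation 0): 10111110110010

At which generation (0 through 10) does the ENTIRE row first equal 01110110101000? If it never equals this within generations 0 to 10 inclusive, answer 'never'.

Gen 0: 10111110110010
Gen 1 (rule 184): 01111101101001
Gen 2 (rule 169): 01111011010000
Gen 3 (rule 184): 01110110101000
Gen 4 (rule 169): 01101101010011
Gen 5 (rule 184): 01011010101010
Gen 6 (rule 169): 00110101010100
Gen 7 (rule 184): 00101010101010
Gen 8 (rule 169): 10010101010100
Gen 9 (rule 184): 01001010101010
Gen 10 (rule 169): 00000101010100

Answer: 3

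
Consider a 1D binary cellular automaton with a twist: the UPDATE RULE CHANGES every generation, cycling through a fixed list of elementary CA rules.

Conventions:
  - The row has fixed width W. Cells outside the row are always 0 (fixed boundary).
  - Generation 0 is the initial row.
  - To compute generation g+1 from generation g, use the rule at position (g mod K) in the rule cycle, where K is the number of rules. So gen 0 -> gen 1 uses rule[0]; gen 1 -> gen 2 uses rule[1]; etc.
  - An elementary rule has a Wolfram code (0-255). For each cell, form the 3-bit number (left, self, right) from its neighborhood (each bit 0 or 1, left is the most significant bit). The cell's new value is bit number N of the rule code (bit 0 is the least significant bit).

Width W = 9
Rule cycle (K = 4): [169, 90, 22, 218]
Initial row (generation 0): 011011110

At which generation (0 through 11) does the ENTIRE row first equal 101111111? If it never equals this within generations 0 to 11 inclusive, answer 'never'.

Answer: never

Derivation:
Gen 0: 011011110
Gen 1 (rule 169): 010111100
Gen 2 (rule 90): 100100110
Gen 3 (rule 22): 111111001
Gen 4 (rule 218): 111111110
Gen 5 (rule 169): 111111100
Gen 6 (rule 90): 100000110
Gen 7 (rule 22): 110001001
Gen 8 (rule 218): 111010110
Gen 9 (rule 169): 110101100
Gen 10 (rule 90): 110001110
Gen 11 (rule 22): 001010001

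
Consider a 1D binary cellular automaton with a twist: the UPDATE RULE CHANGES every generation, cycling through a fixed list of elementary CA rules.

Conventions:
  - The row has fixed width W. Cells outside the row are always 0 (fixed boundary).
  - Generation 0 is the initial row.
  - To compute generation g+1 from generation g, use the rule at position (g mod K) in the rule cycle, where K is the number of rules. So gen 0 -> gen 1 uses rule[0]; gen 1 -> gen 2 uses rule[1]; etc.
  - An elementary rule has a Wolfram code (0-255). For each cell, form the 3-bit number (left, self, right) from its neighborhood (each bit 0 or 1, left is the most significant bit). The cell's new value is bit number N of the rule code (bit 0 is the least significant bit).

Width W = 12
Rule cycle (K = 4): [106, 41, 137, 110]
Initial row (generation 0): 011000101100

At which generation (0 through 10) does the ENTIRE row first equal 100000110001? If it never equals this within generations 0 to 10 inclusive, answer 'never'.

Gen 0: 011000101100
Gen 1 (rule 106): 111001011100
Gen 2 (rule 41): 100000110001
Gen 3 (rule 137): 001110100100
Gen 4 (rule 110): 011011101100
Gen 5 (rule 106): 111110111100
Gen 6 (rule 41): 100001100001
Gen 7 (rule 137): 001101001100
Gen 8 (rule 110): 011111011100
Gen 9 (rule 106): 110001110100
Gen 10 (rule 41): 100101001001

Answer: 2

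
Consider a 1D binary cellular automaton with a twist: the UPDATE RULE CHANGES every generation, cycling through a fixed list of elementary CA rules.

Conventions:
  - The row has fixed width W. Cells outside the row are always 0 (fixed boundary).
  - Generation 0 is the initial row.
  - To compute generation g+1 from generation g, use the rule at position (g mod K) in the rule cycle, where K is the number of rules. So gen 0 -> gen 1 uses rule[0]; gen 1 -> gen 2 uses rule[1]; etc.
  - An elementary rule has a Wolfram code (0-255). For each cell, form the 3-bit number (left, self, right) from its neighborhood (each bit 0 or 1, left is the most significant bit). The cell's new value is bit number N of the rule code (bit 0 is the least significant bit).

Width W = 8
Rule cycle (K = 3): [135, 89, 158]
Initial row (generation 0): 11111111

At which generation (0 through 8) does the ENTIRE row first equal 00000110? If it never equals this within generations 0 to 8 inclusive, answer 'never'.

Answer: never

Derivation:
Gen 0: 11111111
Gen 1 (rule 135): 01111110
Gen 2 (rule 89): 01000011
Gen 3 (rule 158): 11100110
Gen 4 (rule 135): 01001000
Gen 5 (rule 89): 00100111
Gen 6 (rule 158): 01111110
Gen 7 (rule 135): 10111100
Gen 8 (rule 89): 00100111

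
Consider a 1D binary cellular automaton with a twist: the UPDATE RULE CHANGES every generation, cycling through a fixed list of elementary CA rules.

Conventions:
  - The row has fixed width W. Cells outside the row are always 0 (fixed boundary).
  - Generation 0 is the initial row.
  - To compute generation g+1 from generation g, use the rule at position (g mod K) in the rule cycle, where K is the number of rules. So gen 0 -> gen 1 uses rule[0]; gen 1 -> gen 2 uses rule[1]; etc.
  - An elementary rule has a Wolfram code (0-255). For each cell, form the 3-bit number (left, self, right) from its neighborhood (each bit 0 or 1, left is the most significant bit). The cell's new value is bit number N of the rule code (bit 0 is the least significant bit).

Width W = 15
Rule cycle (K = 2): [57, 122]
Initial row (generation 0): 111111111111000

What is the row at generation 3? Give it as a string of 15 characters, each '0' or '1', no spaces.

Answer: 001111111101010

Derivation:
Gen 0: 111111111111000
Gen 1 (rule 57): 100000000000111
Gen 2 (rule 122): 010000000001101
Gen 3 (rule 57): 001111111101010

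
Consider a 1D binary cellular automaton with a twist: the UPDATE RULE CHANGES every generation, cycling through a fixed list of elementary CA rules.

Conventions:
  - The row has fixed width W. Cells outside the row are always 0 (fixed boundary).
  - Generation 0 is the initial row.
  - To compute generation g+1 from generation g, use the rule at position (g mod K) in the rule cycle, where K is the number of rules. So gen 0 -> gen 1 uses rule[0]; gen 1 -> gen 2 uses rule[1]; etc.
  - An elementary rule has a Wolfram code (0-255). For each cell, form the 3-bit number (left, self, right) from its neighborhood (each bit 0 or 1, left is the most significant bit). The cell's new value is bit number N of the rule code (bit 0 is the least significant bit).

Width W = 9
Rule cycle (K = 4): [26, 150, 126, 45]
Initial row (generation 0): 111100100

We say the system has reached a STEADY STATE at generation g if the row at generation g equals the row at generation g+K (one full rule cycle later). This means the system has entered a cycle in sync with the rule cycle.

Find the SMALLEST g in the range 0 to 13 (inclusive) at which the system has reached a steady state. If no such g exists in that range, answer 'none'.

Answer: none

Derivation:
Gen 0: 111100100
Gen 1 (rule 26): 100011010
Gen 2 (rule 150): 110100011
Gen 3 (rule 126): 111110111
Gen 4 (rule 45): 100001100
Gen 5 (rule 26): 010011010
Gen 6 (rule 150): 111100011
Gen 7 (rule 126): 100110111
Gen 8 (rule 45): 100101100
Gen 9 (rule 26): 011001010
Gen 10 (rule 150): 100111011
Gen 11 (rule 126): 111101111
Gen 12 (rule 45): 100011000
Gen 13 (rule 26): 010110100
Gen 14 (rule 150): 110000110
Gen 15 (rule 126): 111001111
Gen 16 (rule 45): 100001000
Gen 17 (rule 26): 010010100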